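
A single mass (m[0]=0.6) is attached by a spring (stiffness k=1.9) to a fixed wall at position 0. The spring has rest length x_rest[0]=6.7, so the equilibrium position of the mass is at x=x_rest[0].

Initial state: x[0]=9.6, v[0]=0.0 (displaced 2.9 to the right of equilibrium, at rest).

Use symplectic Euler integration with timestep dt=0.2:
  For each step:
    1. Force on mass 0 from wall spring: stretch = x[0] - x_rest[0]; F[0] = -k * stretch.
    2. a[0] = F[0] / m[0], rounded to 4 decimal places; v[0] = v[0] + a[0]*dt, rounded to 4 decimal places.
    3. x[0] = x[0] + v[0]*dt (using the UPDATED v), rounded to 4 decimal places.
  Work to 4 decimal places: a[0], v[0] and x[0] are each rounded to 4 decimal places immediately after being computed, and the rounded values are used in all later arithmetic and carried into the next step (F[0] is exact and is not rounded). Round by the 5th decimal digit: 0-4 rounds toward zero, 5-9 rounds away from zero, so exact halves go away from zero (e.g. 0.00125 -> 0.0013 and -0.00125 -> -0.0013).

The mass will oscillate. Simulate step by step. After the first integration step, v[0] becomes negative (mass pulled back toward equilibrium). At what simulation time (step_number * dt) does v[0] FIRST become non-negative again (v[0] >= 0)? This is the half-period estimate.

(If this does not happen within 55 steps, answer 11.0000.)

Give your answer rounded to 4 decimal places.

Step 0: x=[9.6000] v=[0.0000]
Step 1: x=[9.2327] v=[-1.8367]
Step 2: x=[8.5446] v=[-3.4407]
Step 3: x=[7.6228] v=[-4.6089]
Step 4: x=[6.5841] v=[-5.1933]
Step 5: x=[5.5601] v=[-5.1199]
Step 6: x=[4.6805] v=[-4.3980]
Step 7: x=[4.0567] v=[-3.1190]
Step 8: x=[3.7677] v=[-1.4449]
Step 9: x=[3.8501] v=[0.4122]
First v>=0 after going negative at step 9, time=1.8000

Answer: 1.8000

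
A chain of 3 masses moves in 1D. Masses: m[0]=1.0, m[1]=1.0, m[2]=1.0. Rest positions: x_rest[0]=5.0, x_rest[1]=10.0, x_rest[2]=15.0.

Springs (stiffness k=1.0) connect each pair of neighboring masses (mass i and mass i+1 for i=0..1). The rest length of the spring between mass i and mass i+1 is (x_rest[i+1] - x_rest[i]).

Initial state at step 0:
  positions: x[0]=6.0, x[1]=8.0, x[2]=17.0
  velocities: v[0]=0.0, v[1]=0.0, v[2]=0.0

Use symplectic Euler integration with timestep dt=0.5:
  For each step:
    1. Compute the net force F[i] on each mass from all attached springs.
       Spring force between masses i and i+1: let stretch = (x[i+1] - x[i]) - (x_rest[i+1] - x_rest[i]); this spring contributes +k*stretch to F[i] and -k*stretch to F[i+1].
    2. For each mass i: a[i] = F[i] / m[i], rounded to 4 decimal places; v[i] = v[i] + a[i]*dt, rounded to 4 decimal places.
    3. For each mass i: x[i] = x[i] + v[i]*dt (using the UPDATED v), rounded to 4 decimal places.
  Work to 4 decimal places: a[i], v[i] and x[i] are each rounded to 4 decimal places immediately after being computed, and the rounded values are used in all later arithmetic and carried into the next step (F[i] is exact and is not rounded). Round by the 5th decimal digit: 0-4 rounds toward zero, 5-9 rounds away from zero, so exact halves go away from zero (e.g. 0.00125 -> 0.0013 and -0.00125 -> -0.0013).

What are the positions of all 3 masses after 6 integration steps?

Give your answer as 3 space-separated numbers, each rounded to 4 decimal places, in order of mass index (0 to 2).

Step 0: x=[6.0000 8.0000 17.0000] v=[0.0000 0.0000 0.0000]
Step 1: x=[5.2500 9.7500 16.0000] v=[-1.5000 3.5000 -2.0000]
Step 2: x=[4.3750 11.9375 14.6875] v=[-1.7500 4.3750 -2.6250]
Step 3: x=[4.1406 12.9219 13.9375] v=[-0.4688 1.9688 -1.5000]
Step 4: x=[4.8516 11.9649 14.1836] v=[1.4219 -1.9141 0.4922]
Step 5: x=[6.0909 9.7842 15.1251] v=[2.4786 -4.3614 1.8829]
Step 6: x=[7.0036 8.0154 15.9814] v=[1.8253 -3.5376 1.7125]

Answer: 7.0036 8.0154 15.9814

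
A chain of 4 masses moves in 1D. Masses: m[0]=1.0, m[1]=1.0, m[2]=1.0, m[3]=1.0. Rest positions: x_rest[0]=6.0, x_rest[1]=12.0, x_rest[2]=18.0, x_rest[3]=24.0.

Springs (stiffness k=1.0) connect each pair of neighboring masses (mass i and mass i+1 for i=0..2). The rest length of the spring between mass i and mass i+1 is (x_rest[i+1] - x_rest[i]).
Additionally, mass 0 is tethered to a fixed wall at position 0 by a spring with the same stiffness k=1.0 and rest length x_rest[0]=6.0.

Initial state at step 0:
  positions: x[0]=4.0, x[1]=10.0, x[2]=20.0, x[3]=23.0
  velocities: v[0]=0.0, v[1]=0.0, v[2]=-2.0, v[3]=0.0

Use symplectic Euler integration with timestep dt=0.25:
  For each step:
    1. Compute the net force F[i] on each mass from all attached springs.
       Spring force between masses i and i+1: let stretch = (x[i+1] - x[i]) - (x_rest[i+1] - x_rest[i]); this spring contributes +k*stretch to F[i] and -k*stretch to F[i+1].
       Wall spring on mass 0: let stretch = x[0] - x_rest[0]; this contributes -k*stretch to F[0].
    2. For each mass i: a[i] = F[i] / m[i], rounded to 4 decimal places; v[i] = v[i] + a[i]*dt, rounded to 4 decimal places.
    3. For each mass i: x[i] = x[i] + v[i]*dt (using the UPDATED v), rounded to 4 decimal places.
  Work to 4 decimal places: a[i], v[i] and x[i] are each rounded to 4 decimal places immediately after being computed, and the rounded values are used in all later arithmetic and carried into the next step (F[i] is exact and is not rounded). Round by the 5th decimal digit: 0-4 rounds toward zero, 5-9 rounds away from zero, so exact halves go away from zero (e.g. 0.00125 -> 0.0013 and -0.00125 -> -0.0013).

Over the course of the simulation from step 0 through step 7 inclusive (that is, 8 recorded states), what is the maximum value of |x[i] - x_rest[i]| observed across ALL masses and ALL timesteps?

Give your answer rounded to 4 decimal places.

Answer: 4.0324

Derivation:
Step 0: x=[4.0000 10.0000 20.0000 23.0000] v=[0.0000 0.0000 -2.0000 0.0000]
Step 1: x=[4.1250 10.2500 19.0625 23.1875] v=[0.5000 1.0000 -3.7500 0.7500]
Step 2: x=[4.3750 10.6680 17.8320 23.4922] v=[1.0000 1.6719 -4.9219 1.2188]
Step 3: x=[4.7449 11.1404 16.5075 23.8182] v=[1.4795 1.8897 -5.2979 1.3038]
Step 4: x=[5.2180 11.5486 15.3045 24.0622] v=[1.8922 1.6326 -4.8120 0.9761]
Step 5: x=[5.7606 11.7958 14.4141 24.1339] v=[2.1704 0.9889 -3.5616 0.2867]
Step 6: x=[6.3204 11.8295 13.9676 23.9731] v=[2.2391 0.1347 -1.7862 -0.6433]
Step 7: x=[6.8295 11.6525 14.0128 23.5619] v=[2.0363 -0.7081 0.1807 -1.6447]
Max displacement = 4.0324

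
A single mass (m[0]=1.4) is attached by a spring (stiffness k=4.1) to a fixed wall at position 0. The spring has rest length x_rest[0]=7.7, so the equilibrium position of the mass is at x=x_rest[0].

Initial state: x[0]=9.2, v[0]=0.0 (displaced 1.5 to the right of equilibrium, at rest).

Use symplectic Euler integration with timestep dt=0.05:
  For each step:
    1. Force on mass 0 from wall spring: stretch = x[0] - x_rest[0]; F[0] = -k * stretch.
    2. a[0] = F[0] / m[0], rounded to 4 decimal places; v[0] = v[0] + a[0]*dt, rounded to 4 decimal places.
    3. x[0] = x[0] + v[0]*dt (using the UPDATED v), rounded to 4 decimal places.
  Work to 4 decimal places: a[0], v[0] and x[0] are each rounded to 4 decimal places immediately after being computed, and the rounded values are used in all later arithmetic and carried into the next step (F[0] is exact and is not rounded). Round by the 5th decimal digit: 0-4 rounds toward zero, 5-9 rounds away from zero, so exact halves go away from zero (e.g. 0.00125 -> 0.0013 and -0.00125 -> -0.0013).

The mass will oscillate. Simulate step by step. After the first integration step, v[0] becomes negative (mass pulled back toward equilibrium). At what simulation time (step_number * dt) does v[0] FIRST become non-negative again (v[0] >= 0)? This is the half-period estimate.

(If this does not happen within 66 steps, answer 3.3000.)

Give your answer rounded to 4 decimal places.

Step 0: x=[9.2000] v=[0.0000]
Step 1: x=[9.1890] v=[-0.2196]
Step 2: x=[9.1671] v=[-0.4376]
Step 3: x=[9.1345] v=[-0.6524]
Step 4: x=[9.0914] v=[-0.8625]
Step 5: x=[9.0381] v=[-1.0662]
Step 6: x=[8.9750] v=[-1.2621]
Step 7: x=[8.9026] v=[-1.4488]
Step 8: x=[8.8214] v=[-1.6249]
Step 9: x=[8.7319] v=[-1.7891]
Step 10: x=[8.6349] v=[-1.9402]
Step 11: x=[8.5310] v=[-2.0771]
Step 12: x=[8.4211] v=[-2.1988]
Step 13: x=[8.3059] v=[-2.3044]
Step 14: x=[8.1862] v=[-2.3931]
Step 15: x=[8.0630] v=[-2.4643]
Step 16: x=[7.9371] v=[-2.5175]
Step 17: x=[7.8095] v=[-2.5522]
Step 18: x=[7.6811] v=[-2.5682]
Step 19: x=[7.5528] v=[-2.5654]
Step 20: x=[7.4256] v=[-2.5438]
Step 21: x=[7.3004] v=[-2.5036]
Step 22: x=[7.1781] v=[-2.4451]
Step 23: x=[7.0597] v=[-2.3687]
Step 24: x=[6.9460] v=[-2.2749]
Step 25: x=[6.8378] v=[-2.1645]
Step 26: x=[6.7359] v=[-2.0383]
Step 27: x=[6.6410] v=[-1.8971]
Step 28: x=[6.5539] v=[-1.7420]
Step 29: x=[6.4752] v=[-1.5742]
Step 30: x=[6.4055] v=[-1.3949]
Step 31: x=[6.3452] v=[-1.2054]
Step 32: x=[6.2949] v=[-1.0070]
Step 33: x=[6.2548] v=[-0.8013]
Step 34: x=[6.2253] v=[-0.5897]
Step 35: x=[6.2066] v=[-0.3738]
Step 36: x=[6.1988] v=[-0.1551]
Step 37: x=[6.2020] v=[0.0647]
First v>=0 after going negative at step 37, time=1.8500

Answer: 1.8500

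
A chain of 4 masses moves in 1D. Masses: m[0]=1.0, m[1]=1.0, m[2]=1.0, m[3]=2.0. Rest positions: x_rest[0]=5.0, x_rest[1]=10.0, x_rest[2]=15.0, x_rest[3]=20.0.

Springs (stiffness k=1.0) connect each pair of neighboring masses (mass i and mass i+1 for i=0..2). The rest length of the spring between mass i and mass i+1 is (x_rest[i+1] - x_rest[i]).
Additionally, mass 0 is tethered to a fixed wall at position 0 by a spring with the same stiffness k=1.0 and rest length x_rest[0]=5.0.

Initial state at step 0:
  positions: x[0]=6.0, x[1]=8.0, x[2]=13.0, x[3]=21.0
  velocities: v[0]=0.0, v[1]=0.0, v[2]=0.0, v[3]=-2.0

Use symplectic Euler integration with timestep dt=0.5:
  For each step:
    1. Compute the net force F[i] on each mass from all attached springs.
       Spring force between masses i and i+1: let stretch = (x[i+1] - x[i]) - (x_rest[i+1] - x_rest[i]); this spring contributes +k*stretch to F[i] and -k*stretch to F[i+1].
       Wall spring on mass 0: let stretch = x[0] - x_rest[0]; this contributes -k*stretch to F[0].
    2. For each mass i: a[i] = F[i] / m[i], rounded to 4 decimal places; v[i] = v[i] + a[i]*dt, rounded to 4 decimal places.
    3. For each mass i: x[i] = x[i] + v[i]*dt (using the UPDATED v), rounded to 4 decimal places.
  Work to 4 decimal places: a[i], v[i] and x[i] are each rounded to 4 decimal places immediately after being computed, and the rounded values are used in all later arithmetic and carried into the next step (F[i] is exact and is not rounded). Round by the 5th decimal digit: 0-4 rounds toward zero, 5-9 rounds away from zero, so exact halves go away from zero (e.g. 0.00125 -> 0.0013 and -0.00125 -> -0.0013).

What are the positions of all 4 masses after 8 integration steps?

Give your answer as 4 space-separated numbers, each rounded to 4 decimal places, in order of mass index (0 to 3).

Answer: 6.1120 7.7211 9.7551 16.2429

Derivation:
Step 0: x=[6.0000 8.0000 13.0000 21.0000] v=[0.0000 0.0000 0.0000 -2.0000]
Step 1: x=[5.0000 8.7500 13.7500 19.6250] v=[-2.0000 1.5000 1.5000 -2.7500]
Step 2: x=[3.6875 9.8125 14.7188 18.1406] v=[-2.6250 2.1250 1.9375 -2.9688]
Step 3: x=[2.9844 10.5704 15.3165 16.8535] v=[-1.4063 1.5157 1.1953 -2.5743]
Step 4: x=[3.4317 10.6183 15.1119 15.9992] v=[0.8945 0.0958 -0.4093 -1.7086]
Step 5: x=[4.8177 9.9930 14.0057 15.6590] v=[2.7720 -1.2507 -2.2125 -0.6804]
Step 6: x=[6.2931 9.0770 12.3096 15.7372] v=[2.9508 -1.8320 -3.3922 0.1563]
Step 7: x=[6.8912 8.2732 10.6623 16.0119] v=[1.1962 -1.6077 -3.2947 0.5494]
Step 8: x=[6.1120 7.7211 9.7551 16.2429] v=[-1.5584 -1.1042 -1.8145 0.4620]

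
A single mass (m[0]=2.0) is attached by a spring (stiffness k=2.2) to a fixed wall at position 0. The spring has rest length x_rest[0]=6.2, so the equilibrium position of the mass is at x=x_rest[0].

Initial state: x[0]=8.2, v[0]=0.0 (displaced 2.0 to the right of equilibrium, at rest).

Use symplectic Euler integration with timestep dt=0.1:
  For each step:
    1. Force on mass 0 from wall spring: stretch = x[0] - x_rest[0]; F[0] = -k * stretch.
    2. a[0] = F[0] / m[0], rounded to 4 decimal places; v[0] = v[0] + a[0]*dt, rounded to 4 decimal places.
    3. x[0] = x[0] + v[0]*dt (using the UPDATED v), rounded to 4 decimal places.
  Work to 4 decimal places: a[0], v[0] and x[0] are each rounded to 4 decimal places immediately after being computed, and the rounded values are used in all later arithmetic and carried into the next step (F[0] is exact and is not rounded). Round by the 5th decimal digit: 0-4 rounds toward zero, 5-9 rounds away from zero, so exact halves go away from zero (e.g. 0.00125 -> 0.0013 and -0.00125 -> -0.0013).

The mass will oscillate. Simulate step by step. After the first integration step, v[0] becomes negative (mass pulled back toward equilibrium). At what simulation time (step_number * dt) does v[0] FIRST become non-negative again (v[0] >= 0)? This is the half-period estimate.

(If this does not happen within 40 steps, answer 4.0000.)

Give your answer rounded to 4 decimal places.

Step 0: x=[8.2000] v=[0.0000]
Step 1: x=[8.1780] v=[-0.2200]
Step 2: x=[8.1342] v=[-0.4376]
Step 3: x=[8.0692] v=[-0.6504]
Step 4: x=[7.9836] v=[-0.8560]
Step 5: x=[7.8784] v=[-1.0522]
Step 6: x=[7.7547] v=[-1.2368]
Step 7: x=[7.6139] v=[-1.4078]
Step 8: x=[7.4576] v=[-1.5633]
Step 9: x=[7.2874] v=[-1.7016]
Step 10: x=[7.1053] v=[-1.8212]
Step 11: x=[6.9132] v=[-1.9208]
Step 12: x=[6.7133] v=[-1.9993]
Step 13: x=[6.5077] v=[-2.0558]
Step 14: x=[6.2987] v=[-2.0897]
Step 15: x=[6.0886] v=[-2.1006]
Step 16: x=[5.8798] v=[-2.0884]
Step 17: x=[5.6745] v=[-2.0532]
Step 18: x=[5.4750] v=[-1.9954]
Step 19: x=[5.2834] v=[-1.9157]
Step 20: x=[5.1019] v=[-1.8149]
Step 21: x=[4.9325] v=[-1.6941]
Step 22: x=[4.7770] v=[-1.5547]
Step 23: x=[4.6372] v=[-1.3982]
Step 24: x=[4.5146] v=[-1.2263]
Step 25: x=[4.4105] v=[-1.0409]
Step 26: x=[4.3261] v=[-0.8441]
Step 27: x=[4.2623] v=[-0.6380]
Step 28: x=[4.2198] v=[-0.4249]
Step 29: x=[4.1991] v=[-0.2071]
Step 30: x=[4.2004] v=[0.0130]
First v>=0 after going negative at step 30, time=3.0000

Answer: 3.0000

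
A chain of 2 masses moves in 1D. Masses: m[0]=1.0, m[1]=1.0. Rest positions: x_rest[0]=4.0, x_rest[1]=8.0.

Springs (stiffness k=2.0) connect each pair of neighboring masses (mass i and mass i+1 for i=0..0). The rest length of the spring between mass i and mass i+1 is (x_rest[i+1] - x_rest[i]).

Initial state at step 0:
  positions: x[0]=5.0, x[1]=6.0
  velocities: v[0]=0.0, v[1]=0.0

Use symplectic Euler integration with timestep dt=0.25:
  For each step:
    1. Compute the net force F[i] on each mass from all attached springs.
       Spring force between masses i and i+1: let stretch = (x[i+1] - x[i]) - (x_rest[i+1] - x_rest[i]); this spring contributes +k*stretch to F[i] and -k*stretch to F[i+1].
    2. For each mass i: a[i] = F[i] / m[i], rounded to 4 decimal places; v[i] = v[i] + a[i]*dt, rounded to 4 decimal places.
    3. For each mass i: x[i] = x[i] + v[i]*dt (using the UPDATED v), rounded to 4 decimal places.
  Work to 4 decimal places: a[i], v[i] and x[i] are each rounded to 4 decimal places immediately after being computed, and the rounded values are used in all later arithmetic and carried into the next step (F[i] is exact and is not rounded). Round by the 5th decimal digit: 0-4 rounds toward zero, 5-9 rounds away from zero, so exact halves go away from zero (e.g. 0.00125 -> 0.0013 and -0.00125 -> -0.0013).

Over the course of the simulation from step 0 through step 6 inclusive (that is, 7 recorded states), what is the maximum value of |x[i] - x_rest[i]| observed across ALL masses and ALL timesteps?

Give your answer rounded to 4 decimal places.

Answer: 2.0333

Derivation:
Step 0: x=[5.0000 6.0000] v=[0.0000 0.0000]
Step 1: x=[4.6250 6.3750] v=[-1.5000 1.5000]
Step 2: x=[3.9688 7.0313] v=[-2.6250 2.6250]
Step 3: x=[3.1954 7.8048] v=[-3.0938 3.0938]
Step 4: x=[2.4981 8.5021] v=[-2.7891 2.7891]
Step 5: x=[2.0513 8.9489] v=[-1.7871 1.7871]
Step 6: x=[1.9667 9.0335] v=[-0.3383 0.3383]
Max displacement = 2.0333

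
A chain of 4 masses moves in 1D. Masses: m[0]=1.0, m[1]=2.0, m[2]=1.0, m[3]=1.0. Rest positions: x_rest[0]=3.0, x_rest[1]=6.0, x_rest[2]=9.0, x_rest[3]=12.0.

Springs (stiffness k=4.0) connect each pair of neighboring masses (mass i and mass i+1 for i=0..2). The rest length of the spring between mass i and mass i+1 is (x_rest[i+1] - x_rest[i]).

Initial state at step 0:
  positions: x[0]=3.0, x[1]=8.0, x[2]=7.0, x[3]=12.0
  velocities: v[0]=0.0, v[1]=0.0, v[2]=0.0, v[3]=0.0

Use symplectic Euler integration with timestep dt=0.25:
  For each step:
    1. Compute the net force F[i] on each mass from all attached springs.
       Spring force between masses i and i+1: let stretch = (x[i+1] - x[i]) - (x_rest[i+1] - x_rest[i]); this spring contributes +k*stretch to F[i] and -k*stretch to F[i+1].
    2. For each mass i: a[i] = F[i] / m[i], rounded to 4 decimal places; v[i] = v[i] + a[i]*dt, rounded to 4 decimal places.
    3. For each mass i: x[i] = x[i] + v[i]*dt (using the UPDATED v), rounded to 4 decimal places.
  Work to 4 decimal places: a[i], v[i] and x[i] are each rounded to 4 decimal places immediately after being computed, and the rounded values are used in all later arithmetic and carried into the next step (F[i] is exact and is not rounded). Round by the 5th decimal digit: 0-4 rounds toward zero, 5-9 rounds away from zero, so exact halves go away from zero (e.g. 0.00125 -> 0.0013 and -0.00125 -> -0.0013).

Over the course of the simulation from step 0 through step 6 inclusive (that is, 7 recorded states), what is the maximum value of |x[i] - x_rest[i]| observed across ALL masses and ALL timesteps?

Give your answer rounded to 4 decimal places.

Answer: 2.5370

Derivation:
Step 0: x=[3.0000 8.0000 7.0000 12.0000] v=[0.0000 0.0000 0.0000 0.0000]
Step 1: x=[3.5000 7.2500 8.5000 11.5000] v=[2.0000 -3.0000 6.0000 -2.0000]
Step 2: x=[4.1875 6.1875 10.4375 11.0000] v=[2.7500 -4.2500 7.7500 -2.0000]
Step 3: x=[4.6250 5.4063 11.4531 11.1094] v=[1.7500 -3.1250 4.0625 0.4375]
Step 4: x=[4.5078 5.2832 10.8711 12.0547] v=[-0.4687 -0.4923 -2.3280 3.7812]
Step 5: x=[3.8345 5.7617 9.1880 13.4541] v=[-2.6933 1.9140 -6.7323 5.5976]
Step 6: x=[2.8930 6.4276 7.7149 14.5370] v=[-3.7661 2.6636 -5.8925 4.3315]
Max displacement = 2.5370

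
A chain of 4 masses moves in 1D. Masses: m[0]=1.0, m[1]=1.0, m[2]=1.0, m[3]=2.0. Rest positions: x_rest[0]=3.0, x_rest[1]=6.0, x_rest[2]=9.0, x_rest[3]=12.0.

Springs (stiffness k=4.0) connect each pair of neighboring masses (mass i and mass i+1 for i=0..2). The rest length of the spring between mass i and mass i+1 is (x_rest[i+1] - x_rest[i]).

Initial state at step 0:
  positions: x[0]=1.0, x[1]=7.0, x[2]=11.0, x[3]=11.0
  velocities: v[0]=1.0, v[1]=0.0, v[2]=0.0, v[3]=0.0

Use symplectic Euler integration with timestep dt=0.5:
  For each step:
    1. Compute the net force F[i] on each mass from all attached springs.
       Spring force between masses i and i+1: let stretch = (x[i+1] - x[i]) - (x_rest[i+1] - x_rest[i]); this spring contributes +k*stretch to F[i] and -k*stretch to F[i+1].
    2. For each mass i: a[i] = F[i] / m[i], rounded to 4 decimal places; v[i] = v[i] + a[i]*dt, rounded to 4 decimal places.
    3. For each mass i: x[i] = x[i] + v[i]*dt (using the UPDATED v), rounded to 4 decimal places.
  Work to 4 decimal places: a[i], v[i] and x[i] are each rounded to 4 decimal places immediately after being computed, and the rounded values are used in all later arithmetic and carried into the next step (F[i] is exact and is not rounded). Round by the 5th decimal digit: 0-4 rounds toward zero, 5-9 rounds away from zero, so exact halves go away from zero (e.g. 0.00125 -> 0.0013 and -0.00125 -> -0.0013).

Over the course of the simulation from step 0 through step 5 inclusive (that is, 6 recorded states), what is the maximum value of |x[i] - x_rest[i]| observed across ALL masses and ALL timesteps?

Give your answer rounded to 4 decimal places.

Step 0: x=[1.0000 7.0000 11.0000 11.0000] v=[1.0000 0.0000 0.0000 0.0000]
Step 1: x=[4.5000 5.0000 7.0000 12.5000] v=[7.0000 -4.0000 -8.0000 3.0000]
Step 2: x=[5.5000 4.5000 6.5000 12.7500] v=[2.0000 -1.0000 -1.0000 0.5000]
Step 3: x=[2.5000 7.0000 10.2500 11.3750] v=[-6.0000 5.0000 7.5000 -2.7500]
Step 4: x=[1.0000 8.2500 11.8750 10.9375] v=[-3.0000 2.5000 3.2500 -0.8750]
Step 5: x=[3.7500 5.8750 8.9375 12.4688] v=[5.5000 -4.7500 -5.8750 3.0625]
Max displacement = 2.8750

Answer: 2.8750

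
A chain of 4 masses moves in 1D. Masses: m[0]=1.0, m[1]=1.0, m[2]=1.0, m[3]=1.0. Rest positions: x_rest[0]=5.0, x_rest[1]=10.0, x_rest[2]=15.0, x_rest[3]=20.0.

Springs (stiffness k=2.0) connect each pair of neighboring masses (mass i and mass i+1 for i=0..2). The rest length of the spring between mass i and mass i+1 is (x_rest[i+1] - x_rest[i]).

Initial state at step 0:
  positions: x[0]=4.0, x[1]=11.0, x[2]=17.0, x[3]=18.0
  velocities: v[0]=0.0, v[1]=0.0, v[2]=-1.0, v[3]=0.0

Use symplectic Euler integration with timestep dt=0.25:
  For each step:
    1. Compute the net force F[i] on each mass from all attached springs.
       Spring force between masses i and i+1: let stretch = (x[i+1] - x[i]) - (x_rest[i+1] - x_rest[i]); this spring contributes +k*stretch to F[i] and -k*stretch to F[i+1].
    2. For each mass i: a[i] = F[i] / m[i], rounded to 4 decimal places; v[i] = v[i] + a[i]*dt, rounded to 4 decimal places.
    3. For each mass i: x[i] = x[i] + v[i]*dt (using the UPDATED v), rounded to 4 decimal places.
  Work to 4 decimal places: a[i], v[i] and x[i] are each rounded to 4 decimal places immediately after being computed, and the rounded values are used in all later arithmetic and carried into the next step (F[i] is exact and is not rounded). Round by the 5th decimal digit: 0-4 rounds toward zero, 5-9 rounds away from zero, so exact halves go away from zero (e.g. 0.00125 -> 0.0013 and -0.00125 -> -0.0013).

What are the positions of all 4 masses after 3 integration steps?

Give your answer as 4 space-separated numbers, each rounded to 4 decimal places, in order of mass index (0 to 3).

Step 0: x=[4.0000 11.0000 17.0000 18.0000] v=[0.0000 0.0000 -1.0000 0.0000]
Step 1: x=[4.2500 10.8750 16.1250 18.5000] v=[1.0000 -0.5000 -3.5000 2.0000]
Step 2: x=[4.7031 10.5781 14.8906 19.3281] v=[1.8125 -1.1875 -4.9375 3.3125]
Step 3: x=[5.2656 10.0859 13.6719 20.2266] v=[2.2500 -1.9688 -4.8750 3.5938]

Answer: 5.2656 10.0859 13.6719 20.2266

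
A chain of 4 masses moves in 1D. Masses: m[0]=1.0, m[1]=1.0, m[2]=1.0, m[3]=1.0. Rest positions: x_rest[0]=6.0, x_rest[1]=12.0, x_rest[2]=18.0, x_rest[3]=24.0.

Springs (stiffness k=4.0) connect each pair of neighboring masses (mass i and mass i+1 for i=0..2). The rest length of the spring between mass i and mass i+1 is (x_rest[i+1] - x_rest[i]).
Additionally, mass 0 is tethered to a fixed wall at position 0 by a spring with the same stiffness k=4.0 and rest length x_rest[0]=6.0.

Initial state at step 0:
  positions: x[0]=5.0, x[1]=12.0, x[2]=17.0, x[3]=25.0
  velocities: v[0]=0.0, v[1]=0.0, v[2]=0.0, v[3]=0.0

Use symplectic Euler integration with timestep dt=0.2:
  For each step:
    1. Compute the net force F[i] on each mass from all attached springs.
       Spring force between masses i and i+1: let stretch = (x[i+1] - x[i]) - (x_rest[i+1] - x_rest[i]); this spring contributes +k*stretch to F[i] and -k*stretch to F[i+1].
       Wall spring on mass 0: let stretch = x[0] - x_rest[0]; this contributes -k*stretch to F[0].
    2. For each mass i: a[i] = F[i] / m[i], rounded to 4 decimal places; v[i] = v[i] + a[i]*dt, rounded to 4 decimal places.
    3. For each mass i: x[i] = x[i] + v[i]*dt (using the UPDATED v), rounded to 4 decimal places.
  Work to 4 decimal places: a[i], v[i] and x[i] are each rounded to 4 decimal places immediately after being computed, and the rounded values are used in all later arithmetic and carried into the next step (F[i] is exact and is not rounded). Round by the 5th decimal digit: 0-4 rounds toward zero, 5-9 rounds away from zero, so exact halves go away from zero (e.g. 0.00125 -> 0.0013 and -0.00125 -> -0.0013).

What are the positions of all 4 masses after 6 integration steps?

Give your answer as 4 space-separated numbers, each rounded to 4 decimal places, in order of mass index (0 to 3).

Answer: 6.2526 12.8570 17.8522 23.3423

Derivation:
Step 0: x=[5.0000 12.0000 17.0000 25.0000] v=[0.0000 0.0000 0.0000 0.0000]
Step 1: x=[5.3200 11.6800 17.4800 24.6800] v=[1.6000 -1.6000 2.4000 -1.6000]
Step 2: x=[5.8064 11.2704 18.1840 24.1680] v=[2.4320 -2.0480 3.5200 -2.5600]
Step 3: x=[6.2380 11.0927 18.7393 23.6586] v=[2.1581 -0.8883 2.7763 -2.5472]
Step 4: x=[6.4483 11.3617 18.8582 23.3221] v=[1.0515 1.3452 0.5945 -1.6826]
Step 5: x=[6.4130 12.0440 18.4919 23.2314] v=[-0.1764 3.4117 -1.8316 -0.4537]
Step 6: x=[6.2526 12.8570 17.8522 23.3423] v=[-0.8020 4.0652 -3.1983 0.5547]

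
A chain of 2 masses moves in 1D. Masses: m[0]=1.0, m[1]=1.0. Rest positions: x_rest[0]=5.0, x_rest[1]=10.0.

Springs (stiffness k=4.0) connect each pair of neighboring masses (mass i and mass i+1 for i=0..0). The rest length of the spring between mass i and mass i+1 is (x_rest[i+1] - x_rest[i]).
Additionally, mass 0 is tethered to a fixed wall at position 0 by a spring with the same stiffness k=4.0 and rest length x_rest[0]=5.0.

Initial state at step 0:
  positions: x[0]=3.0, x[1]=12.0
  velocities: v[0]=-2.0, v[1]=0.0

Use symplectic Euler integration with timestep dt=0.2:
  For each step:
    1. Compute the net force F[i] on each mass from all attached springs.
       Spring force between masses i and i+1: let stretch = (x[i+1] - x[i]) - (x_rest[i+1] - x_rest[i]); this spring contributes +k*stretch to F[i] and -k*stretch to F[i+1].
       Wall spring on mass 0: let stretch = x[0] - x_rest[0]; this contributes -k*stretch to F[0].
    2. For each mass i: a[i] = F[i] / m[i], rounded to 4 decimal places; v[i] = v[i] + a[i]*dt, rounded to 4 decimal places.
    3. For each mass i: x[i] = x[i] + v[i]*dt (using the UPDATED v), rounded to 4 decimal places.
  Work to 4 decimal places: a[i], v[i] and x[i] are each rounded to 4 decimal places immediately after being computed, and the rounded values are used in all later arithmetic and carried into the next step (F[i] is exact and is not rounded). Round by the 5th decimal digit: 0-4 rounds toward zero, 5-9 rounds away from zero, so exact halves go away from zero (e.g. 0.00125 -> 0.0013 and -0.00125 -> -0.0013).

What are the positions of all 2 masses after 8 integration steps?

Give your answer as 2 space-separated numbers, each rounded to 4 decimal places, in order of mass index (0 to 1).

Step 0: x=[3.0000 12.0000] v=[-2.0000 0.0000]
Step 1: x=[3.5600 11.3600] v=[2.8000 -3.2000]
Step 2: x=[4.7984 10.2720] v=[6.1920 -5.4400]
Step 3: x=[6.1448 9.1082] v=[6.7322 -5.8189]
Step 4: x=[6.9822 8.2703] v=[4.1871 -4.1896]
Step 5: x=[6.9086 8.0263] v=[-0.3682 -1.2201]
Step 6: x=[5.9084 8.4034] v=[-5.0009 1.8857]
Step 7: x=[4.3621 9.1813] v=[-7.7316 3.8897]
Step 8: x=[2.8889 9.9882] v=[-7.3659 4.0343]

Answer: 2.8889 9.9882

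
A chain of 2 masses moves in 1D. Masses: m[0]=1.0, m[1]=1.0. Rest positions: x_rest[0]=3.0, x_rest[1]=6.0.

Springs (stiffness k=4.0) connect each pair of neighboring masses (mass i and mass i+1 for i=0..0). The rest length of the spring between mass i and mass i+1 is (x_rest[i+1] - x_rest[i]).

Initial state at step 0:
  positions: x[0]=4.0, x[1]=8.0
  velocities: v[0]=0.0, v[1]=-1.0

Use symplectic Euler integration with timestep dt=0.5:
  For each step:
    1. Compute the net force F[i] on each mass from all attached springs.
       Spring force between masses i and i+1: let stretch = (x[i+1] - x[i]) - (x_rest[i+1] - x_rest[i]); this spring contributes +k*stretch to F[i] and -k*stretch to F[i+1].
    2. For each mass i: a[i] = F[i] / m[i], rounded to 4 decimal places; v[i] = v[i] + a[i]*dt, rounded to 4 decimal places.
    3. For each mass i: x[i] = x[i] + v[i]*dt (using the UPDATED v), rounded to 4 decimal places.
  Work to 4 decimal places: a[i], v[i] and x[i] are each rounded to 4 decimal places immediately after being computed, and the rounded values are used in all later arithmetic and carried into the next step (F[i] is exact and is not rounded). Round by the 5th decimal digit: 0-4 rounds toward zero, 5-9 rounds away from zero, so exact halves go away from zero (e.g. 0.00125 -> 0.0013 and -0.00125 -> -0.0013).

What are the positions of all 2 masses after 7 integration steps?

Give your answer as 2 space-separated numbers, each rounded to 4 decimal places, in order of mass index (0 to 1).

Step 0: x=[4.0000 8.0000] v=[0.0000 -1.0000]
Step 1: x=[5.0000 6.5000] v=[2.0000 -3.0000]
Step 2: x=[4.5000 6.5000] v=[-1.0000 0.0000]
Step 3: x=[3.0000 7.5000] v=[-3.0000 2.0000]
Step 4: x=[3.0000 7.0000] v=[0.0000 -1.0000]
Step 5: x=[4.0000 5.5000] v=[2.0000 -3.0000]
Step 6: x=[3.5000 5.5000] v=[-1.0000 0.0000]
Step 7: x=[2.0000 6.5000] v=[-3.0000 2.0000]

Answer: 2.0000 6.5000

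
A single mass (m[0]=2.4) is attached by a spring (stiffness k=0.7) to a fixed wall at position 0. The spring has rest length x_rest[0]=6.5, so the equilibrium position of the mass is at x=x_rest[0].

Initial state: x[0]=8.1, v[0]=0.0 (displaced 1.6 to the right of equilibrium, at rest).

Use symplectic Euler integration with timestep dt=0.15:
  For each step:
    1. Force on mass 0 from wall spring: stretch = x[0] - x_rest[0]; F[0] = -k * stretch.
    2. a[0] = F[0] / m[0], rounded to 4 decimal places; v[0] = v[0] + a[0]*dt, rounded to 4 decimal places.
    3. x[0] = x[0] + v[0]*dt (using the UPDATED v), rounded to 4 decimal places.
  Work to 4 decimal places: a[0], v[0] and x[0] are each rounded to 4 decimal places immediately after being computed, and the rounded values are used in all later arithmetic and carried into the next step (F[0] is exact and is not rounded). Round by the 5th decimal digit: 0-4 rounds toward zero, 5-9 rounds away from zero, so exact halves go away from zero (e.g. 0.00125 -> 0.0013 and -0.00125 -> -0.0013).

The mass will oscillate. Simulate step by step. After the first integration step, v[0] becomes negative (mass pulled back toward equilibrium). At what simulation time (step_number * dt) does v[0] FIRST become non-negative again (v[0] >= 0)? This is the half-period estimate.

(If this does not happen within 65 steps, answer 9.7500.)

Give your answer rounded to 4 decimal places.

Answer: 5.8500

Derivation:
Step 0: x=[8.1000] v=[0.0000]
Step 1: x=[8.0895] v=[-0.0700]
Step 2: x=[8.0686] v=[-0.1395]
Step 3: x=[8.0374] v=[-0.2081]
Step 4: x=[7.9961] v=[-0.2754]
Step 5: x=[7.9450] v=[-0.3409]
Step 6: x=[7.8844] v=[-0.4041]
Step 7: x=[7.8147] v=[-0.4647]
Step 8: x=[7.7364] v=[-0.5222]
Step 9: x=[7.6500] v=[-0.5763]
Step 10: x=[7.5560] v=[-0.6266]
Step 11: x=[7.4551] v=[-0.6728]
Step 12: x=[7.3479] v=[-0.7146]
Step 13: x=[7.2351] v=[-0.7517]
Step 14: x=[7.1175] v=[-0.7839]
Step 15: x=[6.9959] v=[-0.8109]
Step 16: x=[6.8710] v=[-0.8326]
Step 17: x=[6.7437] v=[-0.8488]
Step 18: x=[6.6148] v=[-0.8595]
Step 19: x=[6.4851] v=[-0.8645]
Step 20: x=[6.3555] v=[-0.8639]
Step 21: x=[6.2269] v=[-0.8576]
Step 22: x=[6.1001] v=[-0.8456]
Step 23: x=[5.9759] v=[-0.8281]
Step 24: x=[5.8551] v=[-0.8052]
Step 25: x=[5.7386] v=[-0.7770]
Step 26: x=[5.6270] v=[-0.7437]
Step 27: x=[5.5212] v=[-0.7055]
Step 28: x=[5.4218] v=[-0.6627]
Step 29: x=[5.3295] v=[-0.6155]
Step 30: x=[5.2449] v=[-0.5643]
Step 31: x=[5.1685] v=[-0.5094]
Step 32: x=[5.1008] v=[-0.4511]
Step 33: x=[5.0423] v=[-0.3899]
Step 34: x=[4.9934] v=[-0.3261]
Step 35: x=[4.9544] v=[-0.2602]
Step 36: x=[4.9255] v=[-0.1926]
Step 37: x=[4.9069] v=[-0.1237]
Step 38: x=[4.8988] v=[-0.0540]
Step 39: x=[4.9012] v=[0.0161]
First v>=0 after going negative at step 39, time=5.8500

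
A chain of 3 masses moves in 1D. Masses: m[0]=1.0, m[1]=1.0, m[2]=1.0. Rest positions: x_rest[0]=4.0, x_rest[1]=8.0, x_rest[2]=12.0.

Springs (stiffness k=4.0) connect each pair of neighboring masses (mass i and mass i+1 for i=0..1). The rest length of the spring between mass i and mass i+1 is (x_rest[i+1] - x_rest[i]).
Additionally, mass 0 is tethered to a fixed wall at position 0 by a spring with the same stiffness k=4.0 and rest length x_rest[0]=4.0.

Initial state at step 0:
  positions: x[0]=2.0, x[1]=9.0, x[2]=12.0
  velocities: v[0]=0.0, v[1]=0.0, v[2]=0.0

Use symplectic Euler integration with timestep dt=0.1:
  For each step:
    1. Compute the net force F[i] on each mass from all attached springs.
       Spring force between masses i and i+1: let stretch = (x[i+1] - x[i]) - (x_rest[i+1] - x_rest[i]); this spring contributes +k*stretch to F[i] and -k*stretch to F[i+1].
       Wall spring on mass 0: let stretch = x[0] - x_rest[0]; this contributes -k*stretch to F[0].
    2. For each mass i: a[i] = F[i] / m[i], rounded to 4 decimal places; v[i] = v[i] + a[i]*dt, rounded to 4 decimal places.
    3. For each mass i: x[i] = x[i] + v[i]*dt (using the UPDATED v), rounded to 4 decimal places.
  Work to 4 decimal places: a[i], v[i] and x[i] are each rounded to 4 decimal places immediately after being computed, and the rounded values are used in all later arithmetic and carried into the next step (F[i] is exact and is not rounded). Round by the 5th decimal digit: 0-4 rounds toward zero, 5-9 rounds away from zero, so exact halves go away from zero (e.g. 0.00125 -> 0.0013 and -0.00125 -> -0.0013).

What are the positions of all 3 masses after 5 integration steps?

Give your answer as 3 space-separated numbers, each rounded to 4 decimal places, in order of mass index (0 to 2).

Step 0: x=[2.0000 9.0000 12.0000] v=[0.0000 0.0000 0.0000]
Step 1: x=[2.2000 8.8400 12.0400] v=[2.0000 -1.6000 0.4000]
Step 2: x=[2.5776 8.5424 12.1120] v=[3.7760 -2.9760 0.7200]
Step 3: x=[3.0907 8.1490 12.2012] v=[5.1309 -3.9341 0.8922]
Step 4: x=[3.6825 7.7154 12.2883] v=[5.9179 -4.3365 0.8713]
Step 5: x=[4.2883 7.3034 12.3525] v=[6.0581 -4.1205 0.6421]

Answer: 4.2883 7.3034 12.3525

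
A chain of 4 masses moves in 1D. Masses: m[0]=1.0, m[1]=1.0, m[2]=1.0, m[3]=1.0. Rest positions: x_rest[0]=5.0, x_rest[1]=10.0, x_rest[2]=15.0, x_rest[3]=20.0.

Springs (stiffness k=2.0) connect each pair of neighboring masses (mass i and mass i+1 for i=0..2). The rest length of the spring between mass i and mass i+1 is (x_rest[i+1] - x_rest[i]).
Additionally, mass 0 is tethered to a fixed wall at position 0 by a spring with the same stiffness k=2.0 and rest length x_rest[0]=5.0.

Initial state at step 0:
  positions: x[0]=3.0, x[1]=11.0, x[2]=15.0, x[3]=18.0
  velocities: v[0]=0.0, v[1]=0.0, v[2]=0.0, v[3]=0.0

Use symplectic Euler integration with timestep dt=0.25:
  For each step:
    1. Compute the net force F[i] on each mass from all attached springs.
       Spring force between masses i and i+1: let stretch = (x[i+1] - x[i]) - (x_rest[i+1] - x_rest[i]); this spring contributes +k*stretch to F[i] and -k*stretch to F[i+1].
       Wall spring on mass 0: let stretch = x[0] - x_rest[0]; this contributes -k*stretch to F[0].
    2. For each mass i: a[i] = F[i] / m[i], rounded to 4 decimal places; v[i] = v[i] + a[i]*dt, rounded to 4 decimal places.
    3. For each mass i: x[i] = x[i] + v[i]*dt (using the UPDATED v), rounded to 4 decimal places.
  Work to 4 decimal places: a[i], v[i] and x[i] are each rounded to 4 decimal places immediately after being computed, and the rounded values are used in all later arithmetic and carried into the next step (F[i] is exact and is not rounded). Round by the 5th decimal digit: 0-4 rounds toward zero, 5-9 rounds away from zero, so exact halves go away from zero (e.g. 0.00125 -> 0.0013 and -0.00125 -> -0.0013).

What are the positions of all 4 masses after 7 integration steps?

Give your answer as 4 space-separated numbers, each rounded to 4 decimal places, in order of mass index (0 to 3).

Answer: 5.2626 9.2956 13.4882 20.4613

Derivation:
Step 0: x=[3.0000 11.0000 15.0000 18.0000] v=[0.0000 0.0000 0.0000 0.0000]
Step 1: x=[3.6250 10.5000 14.8750 18.2500] v=[2.5000 -2.0000 -0.5000 1.0000]
Step 2: x=[4.6563 9.6875 14.6250 18.7031] v=[4.1250 -3.2500 -1.0000 1.8125]
Step 3: x=[5.7344 8.8633 14.2676 19.2715] v=[4.3125 -3.2969 -1.4297 2.2735]
Step 4: x=[6.4869 8.3235 13.8601 19.8394] v=[3.0098 -2.1592 -1.6299 2.2716]
Step 5: x=[6.6581 8.2462 13.5080 20.2849] v=[0.6847 -0.3092 -1.4086 1.7820]
Step 6: x=[6.1955 8.6281 13.3452 20.5083] v=[-1.8503 1.5277 -0.6511 0.8936]
Step 7: x=[5.2626 9.2956 13.4882 20.4613] v=[-3.7318 2.6700 0.5719 -0.1880]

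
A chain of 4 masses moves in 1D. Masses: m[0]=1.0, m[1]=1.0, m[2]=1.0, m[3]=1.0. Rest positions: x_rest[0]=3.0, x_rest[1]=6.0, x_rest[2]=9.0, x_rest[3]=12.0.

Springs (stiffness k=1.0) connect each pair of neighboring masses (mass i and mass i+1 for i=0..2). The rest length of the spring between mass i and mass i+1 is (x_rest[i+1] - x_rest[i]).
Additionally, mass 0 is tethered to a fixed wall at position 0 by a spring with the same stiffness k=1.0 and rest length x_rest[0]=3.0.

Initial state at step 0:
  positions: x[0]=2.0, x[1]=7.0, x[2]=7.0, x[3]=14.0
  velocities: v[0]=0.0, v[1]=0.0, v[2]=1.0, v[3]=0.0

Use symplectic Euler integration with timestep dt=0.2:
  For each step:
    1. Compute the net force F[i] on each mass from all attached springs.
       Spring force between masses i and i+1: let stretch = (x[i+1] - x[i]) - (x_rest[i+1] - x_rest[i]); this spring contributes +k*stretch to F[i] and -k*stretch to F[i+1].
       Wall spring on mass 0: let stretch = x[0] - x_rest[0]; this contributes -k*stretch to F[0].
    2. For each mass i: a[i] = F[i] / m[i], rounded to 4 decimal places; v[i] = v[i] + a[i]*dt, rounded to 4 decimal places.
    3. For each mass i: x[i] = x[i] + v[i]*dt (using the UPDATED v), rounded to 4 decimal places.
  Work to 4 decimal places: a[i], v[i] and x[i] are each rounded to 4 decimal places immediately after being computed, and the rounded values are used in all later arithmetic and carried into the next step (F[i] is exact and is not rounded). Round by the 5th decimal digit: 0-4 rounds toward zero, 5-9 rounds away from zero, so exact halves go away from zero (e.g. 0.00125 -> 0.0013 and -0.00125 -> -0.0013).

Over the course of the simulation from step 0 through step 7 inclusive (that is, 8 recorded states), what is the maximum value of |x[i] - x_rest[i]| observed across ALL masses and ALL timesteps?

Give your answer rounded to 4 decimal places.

Step 0: x=[2.0000 7.0000 7.0000 14.0000] v=[0.0000 0.0000 1.0000 0.0000]
Step 1: x=[2.1200 6.8000 7.4800 13.8400] v=[0.6000 -1.0000 2.4000 -0.8000]
Step 2: x=[2.3424 6.4400 8.1872 13.5456] v=[1.1120 -1.8000 3.5360 -1.4720]
Step 3: x=[2.6350 5.9860 9.0388 13.1569] v=[1.4630 -2.2701 4.2582 -1.9437]
Step 4: x=[2.9562 5.5201 9.9331 12.7234] v=[1.6062 -2.3297 4.4713 -2.1673]
Step 5: x=[3.2617 5.1281 10.7625 12.2983] v=[1.5277 -1.9599 4.1468 -2.1254]
Step 6: x=[3.5114 4.8868 11.4279 11.9318] v=[1.2486 -1.2063 3.3271 -1.8326]
Step 7: x=[3.6757 4.8522 11.8518 11.6651] v=[0.8214 -0.1732 2.1197 -1.3334]
Max displacement = 2.8518

Answer: 2.8518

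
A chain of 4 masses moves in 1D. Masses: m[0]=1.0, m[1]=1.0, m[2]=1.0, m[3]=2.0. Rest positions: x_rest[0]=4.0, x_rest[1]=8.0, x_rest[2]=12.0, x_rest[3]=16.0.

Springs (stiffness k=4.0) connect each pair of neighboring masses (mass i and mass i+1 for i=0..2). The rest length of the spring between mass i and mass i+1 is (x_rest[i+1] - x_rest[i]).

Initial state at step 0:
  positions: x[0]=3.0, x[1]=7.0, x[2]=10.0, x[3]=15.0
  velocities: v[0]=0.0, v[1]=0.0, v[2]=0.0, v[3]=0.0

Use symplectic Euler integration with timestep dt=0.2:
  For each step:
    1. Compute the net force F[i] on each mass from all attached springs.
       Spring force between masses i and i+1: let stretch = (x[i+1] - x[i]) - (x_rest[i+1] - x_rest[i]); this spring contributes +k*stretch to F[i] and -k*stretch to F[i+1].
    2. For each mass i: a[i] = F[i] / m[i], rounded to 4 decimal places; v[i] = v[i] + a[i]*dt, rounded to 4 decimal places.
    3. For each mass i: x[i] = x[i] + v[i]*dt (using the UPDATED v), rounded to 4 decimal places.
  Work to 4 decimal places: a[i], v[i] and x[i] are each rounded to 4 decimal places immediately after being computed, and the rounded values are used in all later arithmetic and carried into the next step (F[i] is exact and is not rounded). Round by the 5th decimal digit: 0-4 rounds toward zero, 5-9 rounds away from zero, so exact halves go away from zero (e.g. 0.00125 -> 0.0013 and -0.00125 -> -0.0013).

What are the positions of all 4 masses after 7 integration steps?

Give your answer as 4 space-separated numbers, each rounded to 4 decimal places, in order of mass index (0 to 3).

Answer: 2.3991 7.3243 10.7532 14.7618

Derivation:
Step 0: x=[3.0000 7.0000 10.0000 15.0000] v=[0.0000 0.0000 0.0000 0.0000]
Step 1: x=[3.0000 6.8400 10.3200 14.9200] v=[0.0000 -0.8000 1.6000 -0.4000]
Step 2: x=[2.9744 6.6224 10.8192 14.7920] v=[-0.1280 -1.0880 2.4960 -0.6400]
Step 3: x=[2.8925 6.4926 11.2826 14.6662] v=[-0.4096 -0.6490 2.3168 -0.6291]
Step 4: x=[2.7466 6.5532 11.5209 14.5897] v=[-0.7295 0.3029 1.1917 -0.3825]
Step 5: x=[2.5698 6.7996 11.4554 14.5877] v=[-0.8842 1.2318 -0.3274 -0.0100]
Step 6: x=[2.4297 7.1141 11.1462 14.6551] v=[-0.7004 1.5726 -1.5462 0.3371]
Step 7: x=[2.3991 7.3243 10.7532 14.7618] v=[-0.1529 1.0508 -1.9648 0.5335]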